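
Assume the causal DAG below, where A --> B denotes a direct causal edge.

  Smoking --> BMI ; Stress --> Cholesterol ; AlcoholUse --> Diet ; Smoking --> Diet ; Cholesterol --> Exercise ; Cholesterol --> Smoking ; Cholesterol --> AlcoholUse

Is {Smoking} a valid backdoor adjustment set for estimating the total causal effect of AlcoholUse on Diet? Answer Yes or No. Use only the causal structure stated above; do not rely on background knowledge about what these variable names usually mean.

Backdoor paths from AlcoholUse to Diet (paths whose first edge points into AlcoholUse):
  P1: AlcoholUse <- Cholesterol -> Smoking -> Diet
Condition 1 (no descendant of AlcoholUse in the set): holds — descendants of AlcoholUse are {Diet}; none are in {Smoking}.
Condition 2 (every backdoor path blocked by {Smoking}):
  P1: blocked at chain node Smoking ∈ conditioning set.
{Smoking} satisfies the backdoor criterion.

Yes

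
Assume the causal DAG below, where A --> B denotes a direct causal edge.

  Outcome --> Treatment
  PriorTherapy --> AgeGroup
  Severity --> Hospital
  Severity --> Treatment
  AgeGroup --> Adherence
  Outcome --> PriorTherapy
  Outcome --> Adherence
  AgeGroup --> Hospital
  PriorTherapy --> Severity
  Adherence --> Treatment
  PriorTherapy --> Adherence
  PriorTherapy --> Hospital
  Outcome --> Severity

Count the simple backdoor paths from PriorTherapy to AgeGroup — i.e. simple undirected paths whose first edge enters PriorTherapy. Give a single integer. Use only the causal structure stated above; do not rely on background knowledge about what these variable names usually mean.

6

A backdoor path from PriorTherapy to AgeGroup is any simple undirected path whose first edge points into PriorTherapy (i.e. leaves PriorTherapy via a parent).
Parents of PriorTherapy: {Outcome}.
Enumerating:
  P1: PriorTherapy <- Outcome -> Severity -> Hospital <- AgeGroup
  P2: PriorTherapy <- Outcome -> Severity -> Treatment <- Adherence <- AgeGroup
  P3: PriorTherapy <- Outcome -> Adherence <- AgeGroup
  P4: PriorTherapy <- Outcome -> Adherence -> Treatment <- Severity -> Hospital <- AgeGroup
  P5: PriorTherapy <- Outcome -> Treatment <- Severity -> Hospital <- AgeGroup
  P6: PriorTherapy <- Outcome -> Treatment <- Adherence <- AgeGroup
That exhausts the simple backdoor paths. Count: 6.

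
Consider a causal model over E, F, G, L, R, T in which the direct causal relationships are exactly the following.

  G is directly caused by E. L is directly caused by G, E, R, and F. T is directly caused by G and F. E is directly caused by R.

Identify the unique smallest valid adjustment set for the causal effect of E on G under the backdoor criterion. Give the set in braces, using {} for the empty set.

Variables eligible for adjustment (non-descendants of E, excluding E and G): {F, R}.
Backdoor paths from E to G:
  P1: E <- R -> L <- F -> T <- G
  P2: E <- R -> L <- G
Each backdoor path contains an unconditioned collider, so every path is already blocked with the empty conditioning set:
  P1: blocked at collider L (neither it nor any descendant is in the conditioning set).
  P2: blocked at collider L (neither it nor any descendant is in the conditioning set).
The empty set is therefore the unique smallest valid set.

{}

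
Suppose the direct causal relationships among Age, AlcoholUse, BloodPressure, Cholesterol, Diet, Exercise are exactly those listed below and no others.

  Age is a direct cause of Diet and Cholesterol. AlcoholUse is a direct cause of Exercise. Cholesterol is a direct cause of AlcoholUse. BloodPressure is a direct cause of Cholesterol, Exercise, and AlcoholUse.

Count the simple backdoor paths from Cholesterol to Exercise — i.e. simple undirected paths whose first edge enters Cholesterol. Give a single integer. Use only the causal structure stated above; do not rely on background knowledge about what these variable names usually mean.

A backdoor path from Cholesterol to Exercise is any simple undirected path whose first edge points into Cholesterol (i.e. leaves Cholesterol via a parent).
Parents of Cholesterol: {Age, BloodPressure}.
Enumerating:
  P1: Cholesterol <- BloodPressure -> AlcoholUse -> Exercise
  P2: Cholesterol <- BloodPressure -> Exercise
That exhausts the simple backdoor paths. Count: 2.

2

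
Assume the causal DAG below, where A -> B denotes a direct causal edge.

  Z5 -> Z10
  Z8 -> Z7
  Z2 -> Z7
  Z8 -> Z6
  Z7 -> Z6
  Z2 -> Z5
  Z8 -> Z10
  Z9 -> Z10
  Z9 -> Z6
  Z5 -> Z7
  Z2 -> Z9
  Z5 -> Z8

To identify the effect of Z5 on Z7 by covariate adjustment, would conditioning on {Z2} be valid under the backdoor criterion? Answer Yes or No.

Backdoor paths from Z5 to Z7 (paths whose first edge points into Z5):
  P1: Z5 <- Z2 -> Z9 -> Z10 <- Z8 -> Z7
  P2: Z5 <- Z2 -> Z9 -> Z10 <- Z8 -> Z6 <- Z7
  P3: Z5 <- Z2 -> Z9 -> Z6 <- Z8 -> Z7
  P4: Z5 <- Z2 -> Z9 -> Z6 <- Z7
  P5: Z5 <- Z2 -> Z7
Condition 1 (no descendant of Z5 in the set): holds — descendants of Z5 are {Z10, Z6, Z7, Z8}; none are in {Z2}.
Condition 2 (every backdoor path blocked by {Z2}):
  P1: blocked at fork node Z2 ∈ conditioning set.
  P2: blocked at fork node Z2 ∈ conditioning set.
  P3: blocked at fork node Z2 ∈ conditioning set.
  P4: blocked at fork node Z2 ∈ conditioning set.
  P5: blocked at fork node Z2 ∈ conditioning set.
{Z2} satisfies the backdoor criterion.

Yes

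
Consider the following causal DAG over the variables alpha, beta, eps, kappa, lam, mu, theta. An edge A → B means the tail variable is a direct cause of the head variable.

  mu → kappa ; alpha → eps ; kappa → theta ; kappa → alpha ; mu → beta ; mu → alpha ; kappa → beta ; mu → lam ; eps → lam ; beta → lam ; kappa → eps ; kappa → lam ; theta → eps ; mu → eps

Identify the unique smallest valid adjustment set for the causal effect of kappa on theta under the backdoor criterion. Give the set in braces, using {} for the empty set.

{}

Variables eligible for adjustment (non-descendants of kappa, excluding kappa and theta): {mu}.
Backdoor paths from kappa to theta:
  P1: kappa <- mu -> alpha -> eps <- theta
  P2: kappa <- mu -> beta -> lam <- eps <- theta
  P3: kappa <- mu -> eps <- theta
  P4: kappa <- mu -> lam <- eps <- theta
Each backdoor path contains an unconditioned collider, so every path is already blocked with the empty conditioning set:
  P1: blocked at collider eps (neither it nor any descendant is in the conditioning set).
  P2: blocked at collider lam (neither it nor any descendant is in the conditioning set).
  P3: blocked at collider eps (neither it nor any descendant is in the conditioning set).
  P4: blocked at collider lam (neither it nor any descendant is in the conditioning set).
The empty set is therefore the unique smallest valid set.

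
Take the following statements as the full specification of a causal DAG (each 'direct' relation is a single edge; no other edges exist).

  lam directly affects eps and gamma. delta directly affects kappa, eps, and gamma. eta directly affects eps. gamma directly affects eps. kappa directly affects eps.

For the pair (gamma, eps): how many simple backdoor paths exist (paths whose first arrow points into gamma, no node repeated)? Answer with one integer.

3

A backdoor path from gamma to eps is any simple undirected path whose first edge points into gamma (i.e. leaves gamma via a parent).
Parents of gamma: {delta, lam}.
Enumerating:
  P1: gamma <- delta -> kappa -> eps
  P2: gamma <- delta -> eps
  P3: gamma <- lam -> eps
That exhausts the simple backdoor paths. Count: 3.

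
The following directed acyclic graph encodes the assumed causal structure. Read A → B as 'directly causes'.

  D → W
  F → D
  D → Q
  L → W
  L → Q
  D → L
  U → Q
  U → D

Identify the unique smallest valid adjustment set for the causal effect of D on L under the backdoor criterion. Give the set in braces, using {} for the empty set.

Variables eligible for adjustment (non-descendants of D, excluding D and L): {F, U}.
Backdoor paths from D to L:
  P1: D <- U -> Q <- L
Each backdoor path contains an unconditioned collider, so every path is already blocked with the empty conditioning set:
  P1: blocked at collider Q (neither it nor any descendant is in the conditioning set).
The empty set is therefore the unique smallest valid set.

{}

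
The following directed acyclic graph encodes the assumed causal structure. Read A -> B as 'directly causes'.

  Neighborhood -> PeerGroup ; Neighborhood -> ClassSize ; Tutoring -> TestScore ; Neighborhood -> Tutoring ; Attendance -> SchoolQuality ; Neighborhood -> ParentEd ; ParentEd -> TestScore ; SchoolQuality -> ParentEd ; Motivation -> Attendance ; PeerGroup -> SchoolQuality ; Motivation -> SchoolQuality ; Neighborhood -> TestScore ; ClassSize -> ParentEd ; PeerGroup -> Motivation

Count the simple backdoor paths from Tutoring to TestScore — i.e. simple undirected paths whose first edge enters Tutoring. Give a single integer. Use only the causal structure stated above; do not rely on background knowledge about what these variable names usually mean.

A backdoor path from Tutoring to TestScore is any simple undirected path whose first edge points into Tutoring (i.e. leaves Tutoring via a parent).
Parents of Tutoring: {Neighborhood}.
Enumerating:
  P1: Tutoring <- Neighborhood -> PeerGroup -> Motivation -> Attendance -> SchoolQuality -> ParentEd -> TestScore
  P2: Tutoring <- Neighborhood -> PeerGroup -> Motivation -> SchoolQuality -> ParentEd -> TestScore
  P3: Tutoring <- Neighborhood -> PeerGroup -> SchoolQuality -> ParentEd -> TestScore
  P4: Tutoring <- Neighborhood -> ClassSize -> ParentEd -> TestScore
  P5: Tutoring <- Neighborhood -> ParentEd -> TestScore
  P6: Tutoring <- Neighborhood -> TestScore
That exhausts the simple backdoor paths. Count: 6.

6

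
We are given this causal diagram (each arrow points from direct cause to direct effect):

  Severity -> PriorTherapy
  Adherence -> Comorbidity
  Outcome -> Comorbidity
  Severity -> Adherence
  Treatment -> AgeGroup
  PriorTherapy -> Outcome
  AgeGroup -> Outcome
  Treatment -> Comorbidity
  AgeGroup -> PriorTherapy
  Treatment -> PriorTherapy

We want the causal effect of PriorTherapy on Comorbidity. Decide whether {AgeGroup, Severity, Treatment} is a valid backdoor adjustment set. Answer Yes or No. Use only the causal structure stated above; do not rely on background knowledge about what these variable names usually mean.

Yes

Backdoor paths from PriorTherapy to Comorbidity (paths whose first edge points into PriorTherapy):
  P1: PriorTherapy <- Treatment -> AgeGroup -> Outcome -> Comorbidity
  P2: PriorTherapy <- Treatment -> Comorbidity
  P3: PriorTherapy <- AgeGroup <- Treatment -> Comorbidity
  P4: PriorTherapy <- AgeGroup -> Outcome -> Comorbidity
  P5: PriorTherapy <- Severity -> Adherence -> Comorbidity
Condition 1 (no descendant of PriorTherapy in the set): holds — descendants of PriorTherapy are {Comorbidity, Outcome}; none are in {AgeGroup, Severity, Treatment}.
Condition 2 (every backdoor path blocked by {AgeGroup, Severity, Treatment}):
  P1: blocked at fork node Treatment ∈ conditioning set.
  P2: blocked at fork node Treatment ∈ conditioning set.
  P3: blocked at chain node AgeGroup ∈ conditioning set.
  P4: blocked at fork node AgeGroup ∈ conditioning set.
  P5: blocked at fork node Severity ∈ conditioning set.
{AgeGroup, Severity, Treatment} satisfies the backdoor criterion.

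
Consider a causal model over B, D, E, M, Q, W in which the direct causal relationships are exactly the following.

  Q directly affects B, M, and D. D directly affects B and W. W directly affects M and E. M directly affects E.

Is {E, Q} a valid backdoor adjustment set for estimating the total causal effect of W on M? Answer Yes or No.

No

Backdoor paths from W to M (paths whose first edge points into W):
  P1: W <- D <- Q -> M
  P2: W <- D -> B <- Q -> M
Condition 1 (no descendant of W in the set): FAILS — E is a descendant of W.
Condition 2 (every backdoor path blocked by {E, Q}):
  P1: blocked at fork node Q ∈ conditioning set.
  P2: blocked at collider B (neither it nor any descendant is in the conditioning set).
{E, Q} does not satisfy the backdoor criterion.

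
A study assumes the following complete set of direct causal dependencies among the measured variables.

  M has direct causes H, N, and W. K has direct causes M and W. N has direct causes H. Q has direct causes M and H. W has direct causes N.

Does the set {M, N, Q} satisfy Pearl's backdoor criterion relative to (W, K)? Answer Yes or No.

Backdoor paths from W to K (paths whose first edge points into W):
  P1: W <- N <- H -> M -> K
  P2: W <- N <- H -> Q <- M -> K
  P3: W <- N -> M -> K
Condition 1 (no descendant of W in the set): FAILS — M and Q are descendants of W.
Condition 2 (every backdoor path blocked by {M, N, Q}):
  P1: blocked at chain node N ∈ conditioning set.
  P2: blocked at chain node N ∈ conditioning set.
  P3: blocked at fork node N ∈ conditioning set.
{M, N, Q} does not satisfy the backdoor criterion.

No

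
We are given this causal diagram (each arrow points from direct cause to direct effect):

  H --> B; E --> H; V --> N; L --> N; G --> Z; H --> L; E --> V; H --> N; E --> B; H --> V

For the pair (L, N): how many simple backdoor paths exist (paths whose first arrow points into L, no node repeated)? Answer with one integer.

4

A backdoor path from L to N is any simple undirected path whose first edge points into L (i.e. leaves L via a parent).
Parents of L: {H}.
Enumerating:
  P1: L <- H <- E -> V -> N
  P2: L <- H -> V -> N
  P3: L <- H -> B <- E -> V -> N
  P4: L <- H -> N
That exhausts the simple backdoor paths. Count: 4.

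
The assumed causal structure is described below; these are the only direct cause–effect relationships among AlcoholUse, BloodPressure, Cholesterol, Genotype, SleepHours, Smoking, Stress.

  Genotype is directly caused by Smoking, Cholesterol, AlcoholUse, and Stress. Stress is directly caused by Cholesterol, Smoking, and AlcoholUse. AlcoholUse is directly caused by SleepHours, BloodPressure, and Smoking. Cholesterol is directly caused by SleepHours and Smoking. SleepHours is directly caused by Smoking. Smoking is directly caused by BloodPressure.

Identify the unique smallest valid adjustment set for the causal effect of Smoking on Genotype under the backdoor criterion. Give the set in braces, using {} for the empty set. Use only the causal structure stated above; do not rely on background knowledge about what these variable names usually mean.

{BloodPressure}

Variables eligible for adjustment (non-descendants of Smoking, excluding Smoking and Genotype): {BloodPressure}.
Backdoor paths from Smoking to Genotype:
  P1: Smoking <- BloodPressure -> AlcoholUse <- SleepHours -> Cholesterol -> Stress -> Genotype
  P2: Smoking <- BloodPressure -> AlcoholUse <- SleepHours -> Cholesterol -> Genotype
  P3: Smoking <- BloodPressure -> AlcoholUse -> Stress <- Cholesterol -> Genotype
  P4: Smoking <- BloodPressure -> AlcoholUse -> Stress -> Genotype
  P5: Smoking <- BloodPressure -> AlcoholUse -> Genotype
The empty set is not sufficient: P4 (Smoking <- BloodPressure -> AlcoholUse -> Stress -> Genotype) has no collider blocking it and no conditioned non-collider, so it is open.
Try {BloodPressure}:
  P1: blocked at fork node BloodPressure ∈ conditioning set.
  P2: blocked at fork node BloodPressure ∈ conditioning set.
  P3: blocked at fork node BloodPressure ∈ conditioning set.
  P4: blocked at fork node BloodPressure ∈ conditioning set.
  P5: blocked at fork node BloodPressure ∈ conditioning set.
{BloodPressure} contains no descendant of Smoking and blocks every backdoor path.
{BloodPressure} is the unique smallest valid adjustment set.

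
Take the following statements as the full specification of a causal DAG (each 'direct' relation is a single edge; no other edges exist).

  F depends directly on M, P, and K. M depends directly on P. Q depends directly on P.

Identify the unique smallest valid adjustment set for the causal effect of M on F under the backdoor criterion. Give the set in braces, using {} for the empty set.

Variables eligible for adjustment (non-descendants of M, excluding M and F): {K, P, Q}.
Backdoor paths from M to F:
  P1: M <- P -> F
The empty set is not sufficient: P1 (M <- P -> F) has no collider blocking it and no conditioned non-collider, so it is open.
Try {P}:
  P1: blocked at fork node P ∈ conditioning set.
{P} contains no descendant of M and blocks every backdoor path.
No other singleton works — e.g. {K} leaves P1 open — so {P} is the unique smallest valid adjustment set.

{P}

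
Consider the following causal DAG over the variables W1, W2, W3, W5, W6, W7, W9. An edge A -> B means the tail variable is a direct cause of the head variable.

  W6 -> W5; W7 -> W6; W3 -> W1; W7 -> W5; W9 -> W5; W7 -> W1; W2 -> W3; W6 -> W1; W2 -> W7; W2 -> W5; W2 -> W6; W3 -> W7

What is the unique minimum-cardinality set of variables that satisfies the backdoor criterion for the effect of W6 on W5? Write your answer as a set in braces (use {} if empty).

Variables eligible for adjustment (non-descendants of W6, excluding W6 and W5): {W2, W3, W7, W9}.
Backdoor paths from W6 to W5:
  P1: W6 <- W2 -> W3 -> W7 -> W5
  P2: W6 <- W2 -> W3 -> W1 <- W7 -> W5
  P3: W6 <- W2 -> W7 -> W5
  P4: W6 <- W2 -> W5
  P5: W6 <- W7 <- W2 -> W5
  P6: W6 <- W7 <- W3 <- W2 -> W5
  P7: W6 <- W7 -> W1 <- W3 <- W2 -> W5
  P8: W6 <- W7 -> W5
The empty set is not sufficient: P1 (W6 <- W2 -> W3 -> W7 -> W5) has no collider blocking it and no conditioned non-collider, so it is open.
Try {W2, W7}:
  P1: blocked at fork node W2 ∈ conditioning set.
  P2: blocked at fork node W2 ∈ conditioning set.
  P3: blocked at fork node W2 ∈ conditioning set.
  P4: blocked at fork node W2 ∈ conditioning set.
  P5: blocked at chain node W7 ∈ conditioning set.
  P6: blocked at chain node W7 ∈ conditioning set.
  P7: blocked at fork node W7 ∈ conditioning set.
  P8: blocked at fork node W7 ∈ conditioning set.
{W2, W7} contains no descendant of W6 and blocks every backdoor path.
Every element of {W2, W7} is needed (dropping W2 leaves P4 open; dropping W7 leaves P8 open), so no proper subset is valid.
Among all size-2 subsets of the eligible variables, only {W2, W7} blocks every backdoor path, so it is the unique smallest valid adjustment set.

{W2, W7}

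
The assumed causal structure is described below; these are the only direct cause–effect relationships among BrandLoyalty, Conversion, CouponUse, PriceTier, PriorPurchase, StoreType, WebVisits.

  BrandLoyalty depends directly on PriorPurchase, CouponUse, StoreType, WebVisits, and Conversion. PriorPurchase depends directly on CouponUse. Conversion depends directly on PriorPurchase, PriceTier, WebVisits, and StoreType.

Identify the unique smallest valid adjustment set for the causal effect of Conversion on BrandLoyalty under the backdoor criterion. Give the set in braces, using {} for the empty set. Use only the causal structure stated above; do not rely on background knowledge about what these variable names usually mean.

{PriorPurchase, StoreType, WebVisits}

Variables eligible for adjustment (non-descendants of Conversion, excluding Conversion and BrandLoyalty): {CouponUse, PriceTier, PriorPurchase, StoreType, WebVisits}.
Backdoor paths from Conversion to BrandLoyalty:
  P1: Conversion <- StoreType -> BrandLoyalty
  P2: Conversion <- WebVisits -> BrandLoyalty
  P3: Conversion <- PriorPurchase <- CouponUse -> BrandLoyalty
  P4: Conversion <- PriorPurchase -> BrandLoyalty
The empty set is not sufficient: P1 (Conversion <- StoreType -> BrandLoyalty) has no collider blocking it and no conditioned non-collider, so it is open.
Try {PriorPurchase, StoreType, WebVisits}:
  P1: blocked at fork node StoreType ∈ conditioning set.
  P2: blocked at fork node WebVisits ∈ conditioning set.
  P3: blocked at chain node PriorPurchase ∈ conditioning set.
  P4: blocked at fork node PriorPurchase ∈ conditioning set.
{PriorPurchase, StoreType, WebVisits} contains no descendant of Conversion and blocks every backdoor path.
Every element of {PriorPurchase, StoreType, WebVisits} is needed (dropping PriorPurchase leaves P3 open; dropping StoreType leaves P1 open; dropping WebVisits leaves P2 open), so no proper subset is valid.
Among all size-3 subsets of the eligible variables, only {PriorPurchase, StoreType, WebVisits} blocks every backdoor path, so it is the unique smallest valid adjustment set.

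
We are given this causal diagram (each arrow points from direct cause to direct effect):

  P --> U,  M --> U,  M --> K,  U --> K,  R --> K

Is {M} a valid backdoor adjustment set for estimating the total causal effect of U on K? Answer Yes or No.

Yes

Backdoor paths from U to K (paths whose first edge points into U):
  P1: U <- M -> K
Condition 1 (no descendant of U in the set): holds — descendants of U are {K}; none are in {M}.
Condition 2 (every backdoor path blocked by {M}):
  P1: blocked at fork node M ∈ conditioning set.
{M} satisfies the backdoor criterion.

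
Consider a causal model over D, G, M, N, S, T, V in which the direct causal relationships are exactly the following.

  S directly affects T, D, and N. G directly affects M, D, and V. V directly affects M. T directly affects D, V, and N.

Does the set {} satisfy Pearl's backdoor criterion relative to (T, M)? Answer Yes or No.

Yes

Backdoor paths from T to M (paths whose first edge points into T):
  P1: T <- S -> D <- G -> V -> M
  P2: T <- S -> D <- G -> M
Condition 1 (no descendant of T in the set): holds — descendants of T are {D, M, N, V}; none are in {}.
Condition 2 (every backdoor path blocked by {}):
  P1: blocked at collider D (neither it nor any descendant is in the conditioning set).
  P2: blocked at collider D (neither it nor any descendant is in the conditioning set).
{} satisfies the backdoor criterion.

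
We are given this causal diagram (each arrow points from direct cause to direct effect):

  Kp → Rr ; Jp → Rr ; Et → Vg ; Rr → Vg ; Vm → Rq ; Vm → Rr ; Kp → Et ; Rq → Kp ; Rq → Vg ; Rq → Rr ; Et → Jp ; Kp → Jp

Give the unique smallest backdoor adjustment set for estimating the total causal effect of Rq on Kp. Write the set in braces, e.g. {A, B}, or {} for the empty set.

{}

Variables eligible for adjustment (non-descendants of Rq, excluding Rq and Kp): {Vm}.
Backdoor paths from Rq to Kp:
  P1: Rq <- Vm -> Rr <- Kp
  P2: Rq <- Vm -> Rr <- Jp <- Kp
  P3: Rq <- Vm -> Rr <- Jp <- Et <- Kp
  P4: Rq <- Vm -> Rr -> Vg <- Et <- Kp
  P5: Rq <- Vm -> Rr -> Vg <- Et -> Jp <- Kp
Each backdoor path contains an unconditioned collider, so every path is already blocked with the empty conditioning set:
  P1: blocked at collider Rr (neither it nor any descendant is in the conditioning set).
  P2: blocked at collider Rr (neither it nor any descendant is in the conditioning set).
  P3: blocked at collider Rr (neither it nor any descendant is in the conditioning set).
  P4: blocked at collider Vg (neither it nor any descendant is in the conditioning set).
  P5: blocked at collider Vg (neither it nor any descendant is in the conditioning set).
The empty set is therefore the unique smallest valid set.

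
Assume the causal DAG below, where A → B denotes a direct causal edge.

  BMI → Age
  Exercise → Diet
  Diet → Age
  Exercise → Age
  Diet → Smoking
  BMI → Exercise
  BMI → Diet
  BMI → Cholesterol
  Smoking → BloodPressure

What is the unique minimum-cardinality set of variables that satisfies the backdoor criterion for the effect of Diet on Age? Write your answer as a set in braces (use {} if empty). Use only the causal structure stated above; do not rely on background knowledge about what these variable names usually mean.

Variables eligible for adjustment (non-descendants of Diet, excluding Diet and Age): {BMI, Cholesterol, Exercise}.
Backdoor paths from Diet to Age:
  P1: Diet <- BMI -> Exercise -> Age
  P2: Diet <- BMI -> Age
  P3: Diet <- Exercise <- BMI -> Age
  P4: Diet <- Exercise -> Age
The empty set is not sufficient: P1 (Diet <- BMI -> Exercise -> Age) has no collider blocking it and no conditioned non-collider, so it is open.
Try {BMI, Exercise}:
  P1: blocked at fork node BMI ∈ conditioning set.
  P2: blocked at fork node BMI ∈ conditioning set.
  P3: blocked at chain node Exercise ∈ conditioning set.
  P4: blocked at fork node Exercise ∈ conditioning set.
{BMI, Exercise} contains no descendant of Diet and blocks every backdoor path.
Every element of {BMI, Exercise} is needed (dropping BMI leaves P2 open; dropping Exercise leaves P4 open), so no proper subset is valid.
Among all size-2 subsets of the eligible variables, only {BMI, Exercise} blocks every backdoor path, so it is the unique smallest valid adjustment set.

{BMI, Exercise}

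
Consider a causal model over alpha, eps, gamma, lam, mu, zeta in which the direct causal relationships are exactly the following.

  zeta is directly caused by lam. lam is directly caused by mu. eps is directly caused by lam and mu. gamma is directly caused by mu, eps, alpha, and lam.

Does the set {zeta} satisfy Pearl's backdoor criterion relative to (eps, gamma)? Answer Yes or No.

Backdoor paths from eps to gamma (paths whose first edge points into eps):
  P1: eps <- mu -> lam -> gamma
  P2: eps <- mu -> gamma
  P3: eps <- lam <- mu -> gamma
  P4: eps <- lam -> gamma
Condition 1 (no descendant of eps in the set): holds — descendants of eps are {gamma}; none are in {zeta}.
Condition 2 (every backdoor path blocked by {zeta}):
  P1: open — no interior node is in the conditioning set.
  P2: open — no interior node is in the conditioning set.
  P3: open — no interior node is in the conditioning set.
  P4: open — no interior node is in the conditioning set.
{zeta} does not satisfy the backdoor criterion.

No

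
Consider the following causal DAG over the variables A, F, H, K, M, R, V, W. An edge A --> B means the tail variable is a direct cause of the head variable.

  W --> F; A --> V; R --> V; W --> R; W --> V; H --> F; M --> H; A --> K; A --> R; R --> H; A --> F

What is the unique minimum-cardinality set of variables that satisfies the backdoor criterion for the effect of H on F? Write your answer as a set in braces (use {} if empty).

{R}

Variables eligible for adjustment (non-descendants of H, excluding H and F): {A, K, M, R, V, W}.
Backdoor paths from H to F:
  P1: H <- R <- W -> V <- A -> F
  P2: H <- R <- W -> F
  P3: H <- R <- A -> V <- W -> F
  P4: H <- R <- A -> F
  P5: H <- R -> V <- W -> F
  P6: H <- R -> V <- A -> F
The empty set is not sufficient: P2 (H <- R <- W -> F) has no collider blocking it and no conditioned non-collider, so it is open.
Try {R}:
  P1: blocked at chain node R ∈ conditioning set.
  P2: blocked at chain node R ∈ conditioning set.
  P3: blocked at chain node R ∈ conditioning set.
  P4: blocked at chain node R ∈ conditioning set.
  P5: blocked at fork node R ∈ conditioning set.
  P6: blocked at fork node R ∈ conditioning set.
{R} contains no descendant of H and blocks every backdoor path.
No other singleton works — e.g. {W} leaves P4 open — so {R} is the unique smallest valid adjustment set.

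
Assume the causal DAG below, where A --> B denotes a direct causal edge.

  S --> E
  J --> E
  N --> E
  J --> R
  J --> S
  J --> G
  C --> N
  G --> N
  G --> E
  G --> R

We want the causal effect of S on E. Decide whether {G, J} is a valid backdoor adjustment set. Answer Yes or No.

Yes

Backdoor paths from S to E (paths whose first edge points into S):
  P1: S <- J -> G -> N -> E
  P2: S <- J -> G -> E
  P3: S <- J -> R <- G -> N -> E
  P4: S <- J -> R <- G -> E
  P5: S <- J -> E
Condition 1 (no descendant of S in the set): holds — descendants of S are {E}; none are in {G, J}.
Condition 2 (every backdoor path blocked by {G, J}):
  P1: blocked at fork node J ∈ conditioning set.
  P2: blocked at fork node J ∈ conditioning set.
  P3: blocked at fork node J ∈ conditioning set.
  P4: blocked at fork node J ∈ conditioning set.
  P5: blocked at fork node J ∈ conditioning set.
{G, J} satisfies the backdoor criterion.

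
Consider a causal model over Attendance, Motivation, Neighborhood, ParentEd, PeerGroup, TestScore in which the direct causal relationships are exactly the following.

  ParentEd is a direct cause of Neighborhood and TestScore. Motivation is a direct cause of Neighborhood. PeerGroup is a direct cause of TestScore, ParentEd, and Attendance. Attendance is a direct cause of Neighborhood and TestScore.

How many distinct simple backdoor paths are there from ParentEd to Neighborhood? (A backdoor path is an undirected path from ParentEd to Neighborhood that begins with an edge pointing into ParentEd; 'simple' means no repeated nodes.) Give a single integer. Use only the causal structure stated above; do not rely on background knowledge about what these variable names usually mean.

A backdoor path from ParentEd to Neighborhood is any simple undirected path whose first edge points into ParentEd (i.e. leaves ParentEd via a parent).
Parents of ParentEd: {PeerGroup}.
Enumerating:
  P1: ParentEd <- PeerGroup -> Attendance -> Neighborhood
  P2: ParentEd <- PeerGroup -> TestScore <- Attendance -> Neighborhood
That exhausts the simple backdoor paths. Count: 2.

2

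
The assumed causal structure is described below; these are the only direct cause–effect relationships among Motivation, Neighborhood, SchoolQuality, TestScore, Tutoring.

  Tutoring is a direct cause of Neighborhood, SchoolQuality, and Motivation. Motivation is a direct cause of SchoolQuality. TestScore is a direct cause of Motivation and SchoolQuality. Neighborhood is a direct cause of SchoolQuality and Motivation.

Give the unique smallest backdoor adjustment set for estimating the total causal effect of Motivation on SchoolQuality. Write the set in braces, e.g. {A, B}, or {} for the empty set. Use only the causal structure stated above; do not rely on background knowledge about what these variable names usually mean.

Variables eligible for adjustment (non-descendants of Motivation, excluding Motivation and SchoolQuality): {Neighborhood, TestScore, Tutoring}.
Backdoor paths from Motivation to SchoolQuality:
  P1: Motivation <- Tutoring -> Neighborhood -> SchoolQuality
  P2: Motivation <- Tutoring -> SchoolQuality
  P3: Motivation <- TestScore -> SchoolQuality
  P4: Motivation <- Neighborhood <- Tutoring -> SchoolQuality
  P5: Motivation <- Neighborhood -> SchoolQuality
The empty set is not sufficient: P1 (Motivation <- Tutoring -> Neighborhood -> SchoolQuality) has no collider blocking it and no conditioned non-collider, so it is open.
Try {Neighborhood, TestScore, Tutoring}:
  P1: blocked at fork node Tutoring ∈ conditioning set.
  P2: blocked at fork node Tutoring ∈ conditioning set.
  P3: blocked at fork node TestScore ∈ conditioning set.
  P4: blocked at chain node Neighborhood ∈ conditioning set.
  P5: blocked at fork node Neighborhood ∈ conditioning set.
{Neighborhood, TestScore, Tutoring} contains no descendant of Motivation and blocks every backdoor path.
Every element of {Neighborhood, TestScore, Tutoring} is needed (dropping Neighborhood leaves P5 open; dropping TestScore leaves P3 open; dropping Tutoring leaves P2 open), so no proper subset is valid.
Among all size-3 subsets of the eligible variables, only {Neighborhood, TestScore, Tutoring} blocks every backdoor path, so it is the unique smallest valid adjustment set.

{Neighborhood, TestScore, Tutoring}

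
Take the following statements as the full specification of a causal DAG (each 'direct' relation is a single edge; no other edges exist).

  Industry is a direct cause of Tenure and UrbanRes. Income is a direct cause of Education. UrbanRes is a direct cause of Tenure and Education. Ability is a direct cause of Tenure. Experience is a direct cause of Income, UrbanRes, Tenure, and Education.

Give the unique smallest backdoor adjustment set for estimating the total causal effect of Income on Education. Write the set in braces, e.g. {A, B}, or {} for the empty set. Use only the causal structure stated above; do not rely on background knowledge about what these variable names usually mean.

Variables eligible for adjustment (non-descendants of Income, excluding Income and Education): {Ability, Experience, Industry, Tenure, UrbanRes}.
Backdoor paths from Income to Education:
  P1: Income <- Experience -> UrbanRes -> Education
  P2: Income <- Experience -> Education
  P3: Income <- Experience -> Tenure <- Industry -> UrbanRes -> Education
  P4: Income <- Experience -> Tenure <- UrbanRes -> Education
The empty set is not sufficient: P1 (Income <- Experience -> UrbanRes -> Education) has no collider blocking it and no conditioned non-collider, so it is open.
Try {Experience}:
  P1: blocked at fork node Experience ∈ conditioning set.
  P2: blocked at fork node Experience ∈ conditioning set.
  P3: blocked at fork node Experience ∈ conditioning set.
  P4: blocked at fork node Experience ∈ conditioning set.
{Experience} contains no descendant of Income and blocks every backdoor path.
No other singleton works — e.g. {Industry} leaves P1 open — so {Experience} is the unique smallest valid adjustment set.

{Experience}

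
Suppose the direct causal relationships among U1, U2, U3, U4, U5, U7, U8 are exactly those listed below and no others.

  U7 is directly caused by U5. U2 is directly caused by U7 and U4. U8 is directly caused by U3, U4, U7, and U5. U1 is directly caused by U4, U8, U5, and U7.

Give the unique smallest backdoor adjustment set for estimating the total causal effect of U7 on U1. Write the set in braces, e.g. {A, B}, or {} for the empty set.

{U5}

Variables eligible for adjustment (non-descendants of U7, excluding U7 and U1): {U3, U4, U5}.
Backdoor paths from U7 to U1:
  P1: U7 <- U5 -> U8 <- U4 -> U1
  P2: U7 <- U5 -> U8 -> U1
  P3: U7 <- U5 -> U1
The empty set is not sufficient: P2 (U7 <- U5 -> U8 -> U1) has no collider blocking it and no conditioned non-collider, so it is open.
Try {U5}:
  P1: blocked at fork node U5 ∈ conditioning set.
  P2: blocked at fork node U5 ∈ conditioning set.
  P3: blocked at fork node U5 ∈ conditioning set.
{U5} contains no descendant of U7 and blocks every backdoor path.
No other singleton works — e.g. {U4} leaves P2 open — so {U5} is the unique smallest valid adjustment set.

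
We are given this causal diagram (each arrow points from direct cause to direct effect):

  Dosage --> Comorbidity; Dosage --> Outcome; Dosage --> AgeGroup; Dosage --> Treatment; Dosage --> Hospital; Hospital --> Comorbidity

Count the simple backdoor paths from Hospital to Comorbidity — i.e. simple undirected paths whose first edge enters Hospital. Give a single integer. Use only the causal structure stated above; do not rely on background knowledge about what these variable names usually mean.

1

A backdoor path from Hospital to Comorbidity is any simple undirected path whose first edge points into Hospital (i.e. leaves Hospital via a parent).
Parents of Hospital: {Dosage}.
Enumerating:
  P1: Hospital <- Dosage -> Comorbidity
That exhausts the simple backdoor paths. Count: 1.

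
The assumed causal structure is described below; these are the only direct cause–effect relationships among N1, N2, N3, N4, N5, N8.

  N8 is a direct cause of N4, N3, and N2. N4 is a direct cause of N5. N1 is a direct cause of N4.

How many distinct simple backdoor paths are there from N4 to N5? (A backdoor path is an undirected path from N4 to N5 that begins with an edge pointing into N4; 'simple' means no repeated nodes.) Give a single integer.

A backdoor path from N4 to N5 is any simple undirected path whose first edge points into N4 (i.e. leaves N4 via a parent).
Parents of N4: {N1, N8}.
No simple path from any parent of N4 reaches N5 without revisiting N4, so there are no backdoor paths.

0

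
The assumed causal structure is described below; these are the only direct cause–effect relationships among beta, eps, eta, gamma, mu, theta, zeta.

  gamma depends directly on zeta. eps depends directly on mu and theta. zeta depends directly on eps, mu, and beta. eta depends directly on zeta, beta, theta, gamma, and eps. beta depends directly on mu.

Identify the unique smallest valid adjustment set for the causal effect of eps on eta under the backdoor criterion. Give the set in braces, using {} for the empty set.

{mu, theta}

Variables eligible for adjustment (non-descendants of eps, excluding eps and eta): {beta, mu, theta}.
Backdoor paths from eps to eta:
  P1: eps <- mu -> beta -> zeta -> gamma -> eta
  P2: eps <- mu -> beta -> zeta -> eta
  P3: eps <- mu -> beta -> eta
  P4: eps <- mu -> zeta <- beta -> eta
  P5: eps <- mu -> zeta -> gamma -> eta
  P6: eps <- mu -> zeta -> eta
  P7: eps <- theta -> eta
The empty set is not sufficient: P1 (eps <- mu -> beta -> zeta -> gamma -> eta) has no collider blocking it and no conditioned non-collider, so it is open.
Try {mu, theta}:
  P1: blocked at fork node mu ∈ conditioning set.
  P2: blocked at fork node mu ∈ conditioning set.
  P3: blocked at fork node mu ∈ conditioning set.
  P4: blocked at fork node mu ∈ conditioning set.
  P5: blocked at fork node mu ∈ conditioning set.
  P6: blocked at fork node mu ∈ conditioning set.
  P7: blocked at fork node theta ∈ conditioning set.
{mu, theta} contains no descendant of eps and blocks every backdoor path.
Every element of {mu, theta} is needed (dropping mu leaves P1 open; dropping theta leaves P7 open), so no proper subset is valid.
Among all size-2 subsets of the eligible variables, only {mu, theta} blocks every backdoor path, so it is the unique smallest valid adjustment set.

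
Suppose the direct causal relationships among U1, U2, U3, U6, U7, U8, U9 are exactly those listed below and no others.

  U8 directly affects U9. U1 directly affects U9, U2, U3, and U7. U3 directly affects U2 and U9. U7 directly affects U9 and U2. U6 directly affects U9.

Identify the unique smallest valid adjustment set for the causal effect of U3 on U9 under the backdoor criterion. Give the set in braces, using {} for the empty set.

Variables eligible for adjustment (non-descendants of U3, excluding U3 and U9): {U1, U6, U7, U8}.
Backdoor paths from U3 to U9:
  P1: U3 <- U1 -> U7 -> U9
  P2: U3 <- U1 -> U2 <- U7 -> U9
  P3: U3 <- U1 -> U9
The empty set is not sufficient: P1 (U3 <- U1 -> U7 -> U9) has no collider blocking it and no conditioned non-collider, so it is open.
Try {U1}:
  P1: blocked at fork node U1 ∈ conditioning set.
  P2: blocked at fork node U1 ∈ conditioning set.
  P3: blocked at fork node U1 ∈ conditioning set.
{U1} contains no descendant of U3 and blocks every backdoor path.
No other singleton works — e.g. {U8} leaves P1 open — so {U1} is the unique smallest valid adjustment set.

{U1}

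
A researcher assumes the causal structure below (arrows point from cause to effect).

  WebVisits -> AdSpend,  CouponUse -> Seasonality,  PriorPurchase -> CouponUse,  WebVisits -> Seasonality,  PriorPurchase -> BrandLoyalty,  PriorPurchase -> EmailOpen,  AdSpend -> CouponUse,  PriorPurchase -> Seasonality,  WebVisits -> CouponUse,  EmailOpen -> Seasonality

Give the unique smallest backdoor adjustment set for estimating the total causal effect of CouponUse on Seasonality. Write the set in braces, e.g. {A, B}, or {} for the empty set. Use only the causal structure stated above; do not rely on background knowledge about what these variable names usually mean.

Variables eligible for adjustment (non-descendants of CouponUse, excluding CouponUse and Seasonality): {AdSpend, BrandLoyalty, EmailOpen, PriorPurchase, WebVisits}.
Backdoor paths from CouponUse to Seasonality:
  P1: CouponUse <- WebVisits -> Seasonality
  P2: CouponUse <- PriorPurchase -> EmailOpen -> Seasonality
  P3: CouponUse <- PriorPurchase -> Seasonality
  P4: CouponUse <- AdSpend <- WebVisits -> Seasonality
The empty set is not sufficient: P1 (CouponUse <- WebVisits -> Seasonality) has no collider blocking it and no conditioned non-collider, so it is open.
Try {PriorPurchase, WebVisits}:
  P1: blocked at fork node WebVisits ∈ conditioning set.
  P2: blocked at fork node PriorPurchase ∈ conditioning set.
  P3: blocked at fork node PriorPurchase ∈ conditioning set.
  P4: blocked at fork node WebVisits ∈ conditioning set.
{PriorPurchase, WebVisits} contains no descendant of CouponUse and blocks every backdoor path.
Every element of {PriorPurchase, WebVisits} is needed (dropping PriorPurchase leaves P2 open; dropping WebVisits leaves P1 open), so no proper subset is valid.
Among all size-2 subsets of the eligible variables, only {PriorPurchase, WebVisits} blocks every backdoor path, so it is the unique smallest valid adjustment set.

{PriorPurchase, WebVisits}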